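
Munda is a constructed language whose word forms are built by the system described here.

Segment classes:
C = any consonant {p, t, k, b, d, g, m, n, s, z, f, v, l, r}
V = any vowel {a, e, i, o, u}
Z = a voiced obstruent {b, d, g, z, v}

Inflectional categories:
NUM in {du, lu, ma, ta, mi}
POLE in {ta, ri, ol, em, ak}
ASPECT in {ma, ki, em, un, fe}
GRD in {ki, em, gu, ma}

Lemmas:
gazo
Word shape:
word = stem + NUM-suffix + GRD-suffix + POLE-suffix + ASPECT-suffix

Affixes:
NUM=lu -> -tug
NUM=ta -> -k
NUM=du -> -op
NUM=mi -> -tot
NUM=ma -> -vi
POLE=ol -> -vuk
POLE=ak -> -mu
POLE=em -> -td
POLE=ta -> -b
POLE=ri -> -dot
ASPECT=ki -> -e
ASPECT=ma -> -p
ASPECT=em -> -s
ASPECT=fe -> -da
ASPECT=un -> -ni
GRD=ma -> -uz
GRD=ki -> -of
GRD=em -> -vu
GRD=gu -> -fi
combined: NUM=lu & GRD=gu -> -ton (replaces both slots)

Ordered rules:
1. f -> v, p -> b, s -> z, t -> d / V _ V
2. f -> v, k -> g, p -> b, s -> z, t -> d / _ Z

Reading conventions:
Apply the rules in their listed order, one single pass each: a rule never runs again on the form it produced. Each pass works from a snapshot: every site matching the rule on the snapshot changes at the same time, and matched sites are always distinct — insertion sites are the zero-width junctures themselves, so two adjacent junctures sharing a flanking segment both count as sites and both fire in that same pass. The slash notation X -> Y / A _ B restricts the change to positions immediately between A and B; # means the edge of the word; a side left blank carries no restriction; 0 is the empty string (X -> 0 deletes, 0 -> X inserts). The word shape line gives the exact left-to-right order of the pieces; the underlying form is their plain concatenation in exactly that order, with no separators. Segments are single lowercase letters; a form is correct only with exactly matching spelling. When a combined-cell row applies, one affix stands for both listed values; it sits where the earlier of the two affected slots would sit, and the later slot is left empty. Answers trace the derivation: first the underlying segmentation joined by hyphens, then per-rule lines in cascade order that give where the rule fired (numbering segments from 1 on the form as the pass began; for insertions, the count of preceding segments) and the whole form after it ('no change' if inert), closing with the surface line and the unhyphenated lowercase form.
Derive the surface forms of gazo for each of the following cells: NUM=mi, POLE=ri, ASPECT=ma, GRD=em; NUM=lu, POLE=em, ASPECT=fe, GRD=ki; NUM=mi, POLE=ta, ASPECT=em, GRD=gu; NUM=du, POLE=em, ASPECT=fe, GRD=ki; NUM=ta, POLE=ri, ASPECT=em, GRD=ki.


cell NUM=mi, POLE=ri, ASPECT=ma, GRD=em:
underlying: gazo-tot-vu-dot-p
1. f -> v, p -> b, s -> z, t -> d / V _ V: fires at position(s) 5: gazodotvudotp
2. f -> v, k -> g, p -> b, s -> z, t -> d / _ Z: fires at position(s) 7: gazododvudotp
surface: gazododvudotp

cell NUM=lu, POLE=em, ASPECT=fe, GRD=ki:
underlying: gazo-tug-of-td-da
1. f -> v, p -> b, s -> z, t -> d / V _ V: fires at position(s) 5: gazodugoftdda
2. f -> v, k -> g, p -> b, s -> z, t -> d / _ Z: fires at position(s) 10: gazodugofddda
surface: gazodugofddda

cell NUM=mi, POLE=ta, ASPECT=em, GRD=gu:
underlying: gazo-tot-fi-b-s
1. f -> v, p -> b, s -> z, t -> d / V _ V: fires at position(s) 5: gazodotfibs
2. f -> v, k -> g, p -> b, s -> z, t -> d / _ Z: no change
surface: gazodotfibs

cell NUM=du, POLE=em, ASPECT=fe, GRD=ki:
underlying: gazo-op-of-td-da
1. f -> v, p -> b, s -> z, t -> d / V _ V: fires at position(s) 6: gazooboftdda
2. f -> v, k -> g, p -> b, s -> z, t -> d / _ Z: fires at position(s) 9: gazoobofddda
surface: gazoobofddda

cell NUM=ta, POLE=ri, ASPECT=em, GRD=ki:
underlying: gazo-k-of-dot-s
1. f -> v, p -> b, s -> z, t -> d / V _ V: no change
2. f -> v, k -> g, p -> b, s -> z, t -> d / _ Z: fires at position(s) 7: gazokovdots
surface: gazokovdots


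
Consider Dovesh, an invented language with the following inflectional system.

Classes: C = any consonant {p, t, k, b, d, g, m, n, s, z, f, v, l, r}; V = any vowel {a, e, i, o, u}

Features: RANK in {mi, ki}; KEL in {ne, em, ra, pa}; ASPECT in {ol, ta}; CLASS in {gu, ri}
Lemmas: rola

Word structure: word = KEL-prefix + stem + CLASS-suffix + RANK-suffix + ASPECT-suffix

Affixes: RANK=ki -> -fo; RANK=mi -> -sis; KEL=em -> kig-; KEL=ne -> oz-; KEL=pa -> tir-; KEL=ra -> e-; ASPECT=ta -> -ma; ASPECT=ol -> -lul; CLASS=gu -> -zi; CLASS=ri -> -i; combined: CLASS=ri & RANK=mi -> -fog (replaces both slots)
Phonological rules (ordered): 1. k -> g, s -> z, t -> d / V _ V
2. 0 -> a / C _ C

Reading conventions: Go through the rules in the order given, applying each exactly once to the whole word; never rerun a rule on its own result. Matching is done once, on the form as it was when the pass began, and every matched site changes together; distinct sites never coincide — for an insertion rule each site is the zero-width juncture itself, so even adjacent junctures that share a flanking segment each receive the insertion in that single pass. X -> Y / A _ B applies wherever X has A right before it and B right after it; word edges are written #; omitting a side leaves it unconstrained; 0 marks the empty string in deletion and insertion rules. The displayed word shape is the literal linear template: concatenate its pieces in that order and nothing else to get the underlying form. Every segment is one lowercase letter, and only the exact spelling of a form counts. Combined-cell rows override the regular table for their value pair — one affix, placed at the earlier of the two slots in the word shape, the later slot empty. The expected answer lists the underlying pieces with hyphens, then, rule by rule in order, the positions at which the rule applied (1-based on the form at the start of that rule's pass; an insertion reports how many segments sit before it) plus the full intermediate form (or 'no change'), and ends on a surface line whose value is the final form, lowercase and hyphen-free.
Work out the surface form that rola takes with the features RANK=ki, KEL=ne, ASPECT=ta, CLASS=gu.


underlying: oz-rola-zi-fo-ma
1. k -> g, s -> z, t -> d / V _ V: no change
2. 0 -> a / C _ C: inserts after position(s) 2: ozarolazifoma
surface: ozarolazifoma


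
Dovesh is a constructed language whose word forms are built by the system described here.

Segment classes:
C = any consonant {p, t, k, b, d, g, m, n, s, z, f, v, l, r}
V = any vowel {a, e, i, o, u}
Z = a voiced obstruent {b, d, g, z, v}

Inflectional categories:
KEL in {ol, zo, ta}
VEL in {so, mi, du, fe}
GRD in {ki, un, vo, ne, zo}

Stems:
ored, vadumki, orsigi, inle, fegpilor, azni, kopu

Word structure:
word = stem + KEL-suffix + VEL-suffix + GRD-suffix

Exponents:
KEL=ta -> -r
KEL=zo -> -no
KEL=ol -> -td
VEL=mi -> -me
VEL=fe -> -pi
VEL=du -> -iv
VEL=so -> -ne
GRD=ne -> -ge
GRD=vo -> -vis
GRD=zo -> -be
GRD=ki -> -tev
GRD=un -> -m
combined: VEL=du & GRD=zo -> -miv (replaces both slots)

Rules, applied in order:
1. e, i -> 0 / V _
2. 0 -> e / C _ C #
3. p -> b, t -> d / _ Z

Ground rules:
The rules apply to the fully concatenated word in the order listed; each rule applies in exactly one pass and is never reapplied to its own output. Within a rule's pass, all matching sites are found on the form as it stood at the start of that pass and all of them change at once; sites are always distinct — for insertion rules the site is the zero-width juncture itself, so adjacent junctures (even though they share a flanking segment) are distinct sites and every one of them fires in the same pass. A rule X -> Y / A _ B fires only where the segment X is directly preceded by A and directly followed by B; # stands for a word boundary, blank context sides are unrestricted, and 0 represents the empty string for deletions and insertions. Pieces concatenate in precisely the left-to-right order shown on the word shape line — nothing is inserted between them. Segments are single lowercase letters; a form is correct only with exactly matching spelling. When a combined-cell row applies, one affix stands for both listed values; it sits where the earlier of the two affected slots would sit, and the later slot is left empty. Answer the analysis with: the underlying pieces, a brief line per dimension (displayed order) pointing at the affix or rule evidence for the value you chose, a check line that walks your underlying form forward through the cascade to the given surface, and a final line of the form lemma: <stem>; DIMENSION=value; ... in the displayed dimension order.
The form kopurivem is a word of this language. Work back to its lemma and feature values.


underlying: kopu-r-iv-m
KEL=ta - signalled by the affix -r
VEL=du - signalled by the affix -iv
GRD=un - signalled by the affix -m
check: kopurivm -> kopurivm -> kopurivem -> kopurivem
lemma: kopu; KEL=ta; VEL=du; GRD=un


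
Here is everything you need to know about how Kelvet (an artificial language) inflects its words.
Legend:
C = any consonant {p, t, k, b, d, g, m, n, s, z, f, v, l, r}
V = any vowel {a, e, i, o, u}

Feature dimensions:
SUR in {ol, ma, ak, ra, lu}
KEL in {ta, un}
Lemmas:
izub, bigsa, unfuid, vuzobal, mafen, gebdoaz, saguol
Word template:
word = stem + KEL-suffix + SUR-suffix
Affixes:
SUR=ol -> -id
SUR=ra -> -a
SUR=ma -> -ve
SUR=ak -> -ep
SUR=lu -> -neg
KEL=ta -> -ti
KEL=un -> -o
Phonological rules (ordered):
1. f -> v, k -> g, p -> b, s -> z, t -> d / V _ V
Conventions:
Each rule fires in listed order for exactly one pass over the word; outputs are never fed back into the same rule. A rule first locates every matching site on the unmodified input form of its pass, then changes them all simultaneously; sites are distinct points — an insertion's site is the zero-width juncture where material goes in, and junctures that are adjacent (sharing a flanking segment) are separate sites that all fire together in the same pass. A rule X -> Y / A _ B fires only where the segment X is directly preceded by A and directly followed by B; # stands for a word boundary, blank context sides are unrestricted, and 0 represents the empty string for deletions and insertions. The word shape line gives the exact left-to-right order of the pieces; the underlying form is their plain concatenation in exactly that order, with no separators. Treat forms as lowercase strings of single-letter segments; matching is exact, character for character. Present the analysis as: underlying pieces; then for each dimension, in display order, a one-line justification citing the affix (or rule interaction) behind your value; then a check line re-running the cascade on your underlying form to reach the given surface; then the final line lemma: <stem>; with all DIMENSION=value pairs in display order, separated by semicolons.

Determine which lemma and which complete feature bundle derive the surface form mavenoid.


underlying: mafen-o-id
SUR=ol - signalled by the affix -id
KEL=un - signalled by the affix -o
check: mafenoid -> mavenoid
lemma: mafen; SUR=ol; KEL=un


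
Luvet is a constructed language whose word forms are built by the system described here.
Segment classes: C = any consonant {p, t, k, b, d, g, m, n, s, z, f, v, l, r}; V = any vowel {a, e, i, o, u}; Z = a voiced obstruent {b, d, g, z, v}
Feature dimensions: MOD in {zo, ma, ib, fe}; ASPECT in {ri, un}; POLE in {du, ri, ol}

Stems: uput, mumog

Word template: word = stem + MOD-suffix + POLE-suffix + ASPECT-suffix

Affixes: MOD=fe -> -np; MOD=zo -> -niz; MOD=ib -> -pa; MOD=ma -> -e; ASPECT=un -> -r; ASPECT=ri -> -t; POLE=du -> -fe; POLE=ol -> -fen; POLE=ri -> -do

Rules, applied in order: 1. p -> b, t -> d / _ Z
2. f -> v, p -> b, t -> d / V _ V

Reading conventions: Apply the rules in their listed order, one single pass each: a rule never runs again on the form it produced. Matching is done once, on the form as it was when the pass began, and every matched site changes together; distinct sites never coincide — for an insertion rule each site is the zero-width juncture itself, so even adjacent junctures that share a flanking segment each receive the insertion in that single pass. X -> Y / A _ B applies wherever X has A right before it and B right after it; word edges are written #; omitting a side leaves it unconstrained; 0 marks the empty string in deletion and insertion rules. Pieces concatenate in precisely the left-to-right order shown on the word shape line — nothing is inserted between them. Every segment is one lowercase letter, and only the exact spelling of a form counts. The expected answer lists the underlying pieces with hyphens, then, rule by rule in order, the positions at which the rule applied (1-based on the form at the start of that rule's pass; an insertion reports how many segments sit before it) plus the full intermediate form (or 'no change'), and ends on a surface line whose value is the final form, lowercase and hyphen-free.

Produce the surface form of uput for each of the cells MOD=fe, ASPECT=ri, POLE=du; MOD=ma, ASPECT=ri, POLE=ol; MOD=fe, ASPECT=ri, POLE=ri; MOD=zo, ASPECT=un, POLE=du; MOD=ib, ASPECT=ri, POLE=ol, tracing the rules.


cell MOD=fe, ASPECT=ri, POLE=du:
underlying: uput-np-fe-t
1. p -> b, t -> d / _ Z: no change
2. f -> v, p -> b, t -> d / V _ V: fires at position(s) 2: ubutnpfet
surface: ubutnpfet

cell MOD=ma, ASPECT=ri, POLE=ol:
underlying: uput-e-fen-t
1. p -> b, t -> d / _ Z: no change
2. f -> v, p -> b, t -> d / V _ V: fires at position(s) 2, 4, 6: ubudevent
surface: ubudevent

cell MOD=fe, ASPECT=ri, POLE=ri:
underlying: uput-np-do-t
1. p -> b, t -> d / _ Z: fires at position(s) 6: uputnbdot
2. f -> v, p -> b, t -> d / V _ V: fires at position(s) 2: ubutnbdot
surface: ubutnbdot

cell MOD=zo, ASPECT=un, POLE=du:
underlying: uput-niz-fe-r
1. p -> b, t -> d / _ Z: no change
2. f -> v, p -> b, t -> d / V _ V: fires at position(s) 2: ubutnizfer
surface: ubutnizfer

cell MOD=ib, ASPECT=ri, POLE=ol:
underlying: uput-pa-fen-t
1. p -> b, t -> d / _ Z: no change
2. f -> v, p -> b, t -> d / V _ V: fires at position(s) 2, 7: ubutpavent
surface: ubutpavent


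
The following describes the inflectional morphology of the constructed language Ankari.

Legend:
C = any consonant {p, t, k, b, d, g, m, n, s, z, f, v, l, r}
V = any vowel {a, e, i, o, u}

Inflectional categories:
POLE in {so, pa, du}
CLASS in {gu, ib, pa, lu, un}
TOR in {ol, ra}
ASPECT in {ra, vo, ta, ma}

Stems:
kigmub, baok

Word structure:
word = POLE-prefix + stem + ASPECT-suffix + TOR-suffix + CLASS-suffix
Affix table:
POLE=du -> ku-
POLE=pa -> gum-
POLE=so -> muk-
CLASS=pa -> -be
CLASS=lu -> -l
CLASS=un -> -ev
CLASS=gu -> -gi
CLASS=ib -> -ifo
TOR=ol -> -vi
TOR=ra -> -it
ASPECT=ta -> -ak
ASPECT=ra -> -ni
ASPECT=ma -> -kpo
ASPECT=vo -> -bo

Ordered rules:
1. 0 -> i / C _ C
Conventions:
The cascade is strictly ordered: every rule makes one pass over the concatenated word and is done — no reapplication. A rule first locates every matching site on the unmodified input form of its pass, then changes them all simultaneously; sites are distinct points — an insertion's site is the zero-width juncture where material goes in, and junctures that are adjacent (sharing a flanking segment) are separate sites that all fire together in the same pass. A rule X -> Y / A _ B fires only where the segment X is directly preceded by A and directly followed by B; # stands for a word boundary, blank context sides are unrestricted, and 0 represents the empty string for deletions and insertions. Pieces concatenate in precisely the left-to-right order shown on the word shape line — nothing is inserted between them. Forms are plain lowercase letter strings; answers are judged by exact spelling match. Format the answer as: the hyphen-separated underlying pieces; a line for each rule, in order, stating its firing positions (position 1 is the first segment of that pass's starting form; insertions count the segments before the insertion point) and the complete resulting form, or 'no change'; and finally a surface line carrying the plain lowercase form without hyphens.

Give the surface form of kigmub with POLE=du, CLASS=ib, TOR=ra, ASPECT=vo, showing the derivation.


underlying: ku-kigmub-bo-it-ifo
1. 0 -> i / C _ C: inserts after position(s) 5, 8: kukigimubiboitifo
surface: kukigimubiboitifo


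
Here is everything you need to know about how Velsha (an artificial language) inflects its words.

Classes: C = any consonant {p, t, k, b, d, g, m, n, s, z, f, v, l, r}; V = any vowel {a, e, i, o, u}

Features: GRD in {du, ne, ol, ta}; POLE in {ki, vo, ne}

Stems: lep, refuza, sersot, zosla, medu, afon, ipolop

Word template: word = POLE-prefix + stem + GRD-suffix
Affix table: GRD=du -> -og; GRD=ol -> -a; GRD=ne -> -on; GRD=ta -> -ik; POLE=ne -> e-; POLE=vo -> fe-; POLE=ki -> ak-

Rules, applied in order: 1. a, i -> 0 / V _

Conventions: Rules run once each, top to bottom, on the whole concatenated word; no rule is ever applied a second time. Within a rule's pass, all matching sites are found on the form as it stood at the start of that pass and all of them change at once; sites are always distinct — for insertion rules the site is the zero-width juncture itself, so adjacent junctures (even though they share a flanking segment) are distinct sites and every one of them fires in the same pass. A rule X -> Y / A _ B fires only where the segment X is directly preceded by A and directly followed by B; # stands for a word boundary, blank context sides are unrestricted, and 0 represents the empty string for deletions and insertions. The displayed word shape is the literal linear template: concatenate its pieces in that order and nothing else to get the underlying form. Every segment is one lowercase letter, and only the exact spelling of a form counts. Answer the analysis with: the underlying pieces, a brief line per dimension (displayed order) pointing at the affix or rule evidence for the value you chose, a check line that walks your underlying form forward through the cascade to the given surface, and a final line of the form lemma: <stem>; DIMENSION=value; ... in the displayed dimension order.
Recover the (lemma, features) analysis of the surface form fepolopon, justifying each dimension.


underlying: fe-ipolop-on
GRD=ne - signalled by the affix -on
POLE=vo - signalled by the affix fe-
check: feipolopon -> fepolopon
lemma: ipolop; GRD=ne; POLE=vo


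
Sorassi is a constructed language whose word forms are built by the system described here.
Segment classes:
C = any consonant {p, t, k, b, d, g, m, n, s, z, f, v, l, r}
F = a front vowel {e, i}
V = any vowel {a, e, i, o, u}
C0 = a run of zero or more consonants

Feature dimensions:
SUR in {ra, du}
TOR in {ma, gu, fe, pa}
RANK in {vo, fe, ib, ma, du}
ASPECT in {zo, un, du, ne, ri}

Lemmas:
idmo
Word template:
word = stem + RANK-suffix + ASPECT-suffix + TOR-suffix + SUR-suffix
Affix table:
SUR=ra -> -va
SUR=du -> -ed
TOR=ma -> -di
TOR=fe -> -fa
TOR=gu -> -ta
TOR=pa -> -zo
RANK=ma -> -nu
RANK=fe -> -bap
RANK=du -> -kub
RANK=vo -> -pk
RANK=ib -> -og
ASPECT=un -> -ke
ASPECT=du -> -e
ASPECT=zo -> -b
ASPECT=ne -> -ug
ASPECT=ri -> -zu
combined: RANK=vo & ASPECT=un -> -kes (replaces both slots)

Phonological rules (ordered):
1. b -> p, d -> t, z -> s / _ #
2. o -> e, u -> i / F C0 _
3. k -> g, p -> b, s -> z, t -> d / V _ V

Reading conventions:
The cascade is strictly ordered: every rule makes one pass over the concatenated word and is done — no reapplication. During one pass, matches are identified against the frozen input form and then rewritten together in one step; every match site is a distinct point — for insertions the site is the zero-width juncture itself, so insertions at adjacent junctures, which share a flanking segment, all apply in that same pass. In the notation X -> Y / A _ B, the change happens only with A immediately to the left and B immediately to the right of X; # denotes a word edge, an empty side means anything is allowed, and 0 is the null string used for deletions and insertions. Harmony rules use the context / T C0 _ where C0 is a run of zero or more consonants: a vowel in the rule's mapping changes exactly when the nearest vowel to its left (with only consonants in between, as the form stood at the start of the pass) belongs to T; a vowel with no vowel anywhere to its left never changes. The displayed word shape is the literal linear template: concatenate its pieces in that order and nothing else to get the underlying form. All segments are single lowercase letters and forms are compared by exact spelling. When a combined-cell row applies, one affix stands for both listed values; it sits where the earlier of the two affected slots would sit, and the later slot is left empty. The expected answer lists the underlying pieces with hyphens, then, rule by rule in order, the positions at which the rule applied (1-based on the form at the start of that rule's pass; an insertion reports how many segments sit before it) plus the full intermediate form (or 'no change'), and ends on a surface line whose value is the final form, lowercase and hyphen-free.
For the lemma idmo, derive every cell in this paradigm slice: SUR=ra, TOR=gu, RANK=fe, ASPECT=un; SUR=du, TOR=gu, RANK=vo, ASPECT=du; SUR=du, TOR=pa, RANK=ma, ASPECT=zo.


cell SUR=ra, TOR=gu, RANK=fe, ASPECT=un:
underlying: idmo-bap-ke-ta-va
1. b -> p, d -> t, z -> s / _ #: no change
2. o -> e, u -> i / F C0 _: fires at position(s) 4: idmebapketava
3. k -> g, p -> b, s -> z, t -> d / V _ V: fires at position(s) 10: idmebapkedava
surface: idmebapkedava

cell SUR=du, TOR=gu, RANK=vo, ASPECT=du:
underlying: idmo-pk-e-ta-ed
1. b -> p, d -> t, z -> s / _ #: fires at position(s) 11: idmopketaet
2. o -> e, u -> i / F C0 _: fires at position(s) 4: idmepketaet
3. k -> g, p -> b, s -> z, t -> d / V _ V: fires at position(s) 8: idmepkedaet
surface: idmepkedaet

cell SUR=du, TOR=pa, RANK=ma, ASPECT=zo:
underlying: idmo-nu-b-zo-ed
1. b -> p, d -> t, z -> s / _ #: fires at position(s) 11: idmonubzoet
2. o -> e, u -> i / F C0 _: fires at position(s) 4: idmenubzoet
3. k -> g, p -> b, s -> z, t -> d / V _ V: no change
surface: idmenubzoet


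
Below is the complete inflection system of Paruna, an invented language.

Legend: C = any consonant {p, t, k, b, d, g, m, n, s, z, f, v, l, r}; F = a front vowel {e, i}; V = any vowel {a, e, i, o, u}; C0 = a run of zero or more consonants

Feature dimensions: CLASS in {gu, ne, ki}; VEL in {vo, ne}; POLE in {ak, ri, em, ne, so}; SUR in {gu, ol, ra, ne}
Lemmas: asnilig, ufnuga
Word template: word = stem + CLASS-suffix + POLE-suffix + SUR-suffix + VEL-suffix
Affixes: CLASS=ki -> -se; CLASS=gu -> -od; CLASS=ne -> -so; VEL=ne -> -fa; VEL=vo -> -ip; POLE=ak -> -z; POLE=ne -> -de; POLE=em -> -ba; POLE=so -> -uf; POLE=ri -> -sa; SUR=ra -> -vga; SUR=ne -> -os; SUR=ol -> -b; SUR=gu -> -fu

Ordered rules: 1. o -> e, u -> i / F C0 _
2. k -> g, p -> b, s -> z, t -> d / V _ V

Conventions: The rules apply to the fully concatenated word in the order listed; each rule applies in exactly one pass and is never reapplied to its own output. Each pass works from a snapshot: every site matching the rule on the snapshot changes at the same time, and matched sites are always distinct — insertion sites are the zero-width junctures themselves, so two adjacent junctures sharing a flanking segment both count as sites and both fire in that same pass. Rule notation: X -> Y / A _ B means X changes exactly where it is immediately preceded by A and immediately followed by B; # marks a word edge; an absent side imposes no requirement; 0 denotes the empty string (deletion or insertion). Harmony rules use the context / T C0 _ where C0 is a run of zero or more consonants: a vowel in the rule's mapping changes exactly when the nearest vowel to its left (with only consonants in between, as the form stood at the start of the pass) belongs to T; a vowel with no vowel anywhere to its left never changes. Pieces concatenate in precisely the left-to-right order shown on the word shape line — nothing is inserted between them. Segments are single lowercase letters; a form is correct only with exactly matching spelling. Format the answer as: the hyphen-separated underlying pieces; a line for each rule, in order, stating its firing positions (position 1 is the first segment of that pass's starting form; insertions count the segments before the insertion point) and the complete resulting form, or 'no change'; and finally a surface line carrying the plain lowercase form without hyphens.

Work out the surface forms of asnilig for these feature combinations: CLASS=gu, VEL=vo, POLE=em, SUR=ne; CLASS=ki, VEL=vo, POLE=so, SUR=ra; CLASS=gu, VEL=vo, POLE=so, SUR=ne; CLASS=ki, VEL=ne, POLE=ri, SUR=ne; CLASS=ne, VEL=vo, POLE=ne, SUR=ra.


cell CLASS=gu, VEL=vo, POLE=em, SUR=ne:
underlying: asnilig-od-ba-os-ip
1. o -> e, u -> i / F C0 _: fires at position(s) 8: asniligedbaosip
2. k -> g, p -> b, s -> z, t -> d / V _ V: fires at position(s) 13: asniligedbaozip
surface: asniligedbaozip

cell CLASS=ki, VEL=vo, POLE=so, SUR=ra:
underlying: asnilig-se-uf-vga-ip
1. o -> e, u -> i / F C0 _: fires at position(s) 10: asniligseifvgaip
2. k -> g, p -> b, s -> z, t -> d / V _ V: no change
surface: asniligseifvgaip

cell CLASS=gu, VEL=vo, POLE=so, SUR=ne:
underlying: asnilig-od-uf-os-ip
1. o -> e, u -> i / F C0 _: fires at position(s) 8: asniligedufosip
2. k -> g, p -> b, s -> z, t -> d / V _ V: fires at position(s) 13: asniligedufozip
surface: asniligedufozip

cell CLASS=ki, VEL=ne, POLE=ri, SUR=ne:
underlying: asnilig-se-sa-os-fa
1. o -> e, u -> i / F C0 _: no change
2. k -> g, p -> b, s -> z, t -> d / V _ V: fires at position(s) 10: asniligsezaosfa
surface: asniligsezaosfa

cell CLASS=ne, VEL=vo, POLE=ne, SUR=ra:
underlying: asnilig-so-de-vga-ip
1. o -> e, u -> i / F C0 _: fires at position(s) 9: asniligsedevgaip
2. k -> g, p -> b, s -> z, t -> d / V _ V: no change
surface: asniligsedevgaip


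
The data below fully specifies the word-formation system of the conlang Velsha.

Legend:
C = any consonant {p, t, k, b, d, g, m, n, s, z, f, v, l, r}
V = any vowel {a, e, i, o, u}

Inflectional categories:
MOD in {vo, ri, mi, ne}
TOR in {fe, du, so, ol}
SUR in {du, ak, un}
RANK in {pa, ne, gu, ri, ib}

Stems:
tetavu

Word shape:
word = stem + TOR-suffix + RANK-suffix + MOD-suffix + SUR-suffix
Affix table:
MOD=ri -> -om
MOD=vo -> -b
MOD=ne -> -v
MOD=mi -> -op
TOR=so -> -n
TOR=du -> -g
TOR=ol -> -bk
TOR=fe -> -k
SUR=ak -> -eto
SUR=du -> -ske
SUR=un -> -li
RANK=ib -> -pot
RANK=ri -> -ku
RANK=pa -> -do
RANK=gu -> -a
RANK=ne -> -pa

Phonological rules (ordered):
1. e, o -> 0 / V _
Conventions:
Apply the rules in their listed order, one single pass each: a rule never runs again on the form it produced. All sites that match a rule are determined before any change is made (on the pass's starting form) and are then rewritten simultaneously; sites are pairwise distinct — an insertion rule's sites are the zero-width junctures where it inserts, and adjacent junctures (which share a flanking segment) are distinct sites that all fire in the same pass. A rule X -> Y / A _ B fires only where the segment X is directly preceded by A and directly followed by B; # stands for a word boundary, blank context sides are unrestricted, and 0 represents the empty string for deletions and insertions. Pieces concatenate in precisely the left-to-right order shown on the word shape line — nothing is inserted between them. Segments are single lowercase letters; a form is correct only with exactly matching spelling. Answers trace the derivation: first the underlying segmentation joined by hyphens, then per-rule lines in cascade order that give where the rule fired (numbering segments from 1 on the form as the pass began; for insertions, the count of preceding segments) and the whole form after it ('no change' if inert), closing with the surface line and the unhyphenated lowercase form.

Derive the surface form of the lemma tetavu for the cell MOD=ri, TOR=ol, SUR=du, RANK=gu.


underlying: tetavu-bk-a-om-ske
1. e, o -> 0 / V _: fires at position(s) 10: tetavubkamske
surface: tetavubkamske


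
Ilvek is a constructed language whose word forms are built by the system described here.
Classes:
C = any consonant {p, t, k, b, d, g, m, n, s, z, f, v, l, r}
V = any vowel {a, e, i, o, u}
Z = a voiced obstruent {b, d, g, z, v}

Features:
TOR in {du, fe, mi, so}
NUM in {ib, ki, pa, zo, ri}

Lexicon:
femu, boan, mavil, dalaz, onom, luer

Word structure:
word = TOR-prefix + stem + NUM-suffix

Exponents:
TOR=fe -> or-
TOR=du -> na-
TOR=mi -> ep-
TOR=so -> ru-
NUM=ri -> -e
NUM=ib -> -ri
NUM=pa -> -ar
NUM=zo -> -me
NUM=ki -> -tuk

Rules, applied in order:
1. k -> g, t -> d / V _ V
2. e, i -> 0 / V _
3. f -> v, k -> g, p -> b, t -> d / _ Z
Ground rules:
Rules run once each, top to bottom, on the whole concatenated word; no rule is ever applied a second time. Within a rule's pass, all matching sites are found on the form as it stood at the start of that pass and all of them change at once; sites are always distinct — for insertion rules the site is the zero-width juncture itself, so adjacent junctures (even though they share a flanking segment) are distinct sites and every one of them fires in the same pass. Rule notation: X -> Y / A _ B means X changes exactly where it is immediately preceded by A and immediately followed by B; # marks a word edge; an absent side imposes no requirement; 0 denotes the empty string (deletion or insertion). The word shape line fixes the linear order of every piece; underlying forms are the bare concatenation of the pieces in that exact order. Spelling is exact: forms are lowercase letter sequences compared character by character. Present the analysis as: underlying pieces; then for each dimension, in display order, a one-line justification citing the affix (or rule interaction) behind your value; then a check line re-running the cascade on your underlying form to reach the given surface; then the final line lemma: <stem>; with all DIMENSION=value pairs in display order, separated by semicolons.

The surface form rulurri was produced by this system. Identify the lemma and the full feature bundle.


underlying: ru-luer-ri
TOR=so - signalled by the affix ru-
NUM=ib - signalled by the affix -ri
check: ruluerri -> ruluerri -> rulurri -> rulurri
lemma: luer; TOR=so; NUM=ib


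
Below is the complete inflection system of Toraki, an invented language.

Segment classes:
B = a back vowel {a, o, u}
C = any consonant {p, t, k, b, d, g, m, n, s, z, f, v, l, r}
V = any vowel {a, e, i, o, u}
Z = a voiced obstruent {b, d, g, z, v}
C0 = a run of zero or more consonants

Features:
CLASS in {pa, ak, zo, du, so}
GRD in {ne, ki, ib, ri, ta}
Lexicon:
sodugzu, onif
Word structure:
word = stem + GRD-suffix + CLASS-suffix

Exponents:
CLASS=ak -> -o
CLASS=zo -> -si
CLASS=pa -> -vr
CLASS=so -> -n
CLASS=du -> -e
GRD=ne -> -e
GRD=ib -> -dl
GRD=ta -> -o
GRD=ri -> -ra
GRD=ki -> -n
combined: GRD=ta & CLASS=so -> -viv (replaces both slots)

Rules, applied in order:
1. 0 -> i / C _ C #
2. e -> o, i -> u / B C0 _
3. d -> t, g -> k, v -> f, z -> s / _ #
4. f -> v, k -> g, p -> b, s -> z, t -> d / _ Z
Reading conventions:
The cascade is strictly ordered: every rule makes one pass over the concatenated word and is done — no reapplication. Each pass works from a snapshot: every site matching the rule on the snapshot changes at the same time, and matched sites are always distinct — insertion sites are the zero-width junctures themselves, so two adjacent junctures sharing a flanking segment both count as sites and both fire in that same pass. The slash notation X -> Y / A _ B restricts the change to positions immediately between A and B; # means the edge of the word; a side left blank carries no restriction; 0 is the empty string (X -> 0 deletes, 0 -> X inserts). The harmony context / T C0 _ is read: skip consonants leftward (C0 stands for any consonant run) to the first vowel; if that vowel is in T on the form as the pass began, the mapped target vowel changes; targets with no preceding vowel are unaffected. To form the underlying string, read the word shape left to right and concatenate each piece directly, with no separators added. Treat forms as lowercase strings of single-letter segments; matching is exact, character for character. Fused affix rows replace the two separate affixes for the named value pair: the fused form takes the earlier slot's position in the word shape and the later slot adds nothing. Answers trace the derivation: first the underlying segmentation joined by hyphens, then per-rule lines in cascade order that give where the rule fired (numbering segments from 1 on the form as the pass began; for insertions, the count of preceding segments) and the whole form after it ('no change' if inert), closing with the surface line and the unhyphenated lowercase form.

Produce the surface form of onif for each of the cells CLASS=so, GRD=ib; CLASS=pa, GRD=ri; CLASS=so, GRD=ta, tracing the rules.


cell CLASS=so, GRD=ib:
underlying: onif-dl-n
1. 0 -> i / C _ C #: inserts after position(s) 6: onifdlin
2. e -> o, i -> u / B C0 _: fires at position(s) 3: onufdlin
3. d -> t, g -> k, v -> f, z -> s / _ #: no change
4. f -> v, k -> g, p -> b, s -> z, t -> d / _ Z: fires at position(s) 4: onuvdlin
surface: onuvdlin

cell CLASS=pa, GRD=ri:
underlying: onif-ra-vr
1. 0 -> i / C _ C #: inserts after position(s) 7: onifravir
2. e -> o, i -> u / B C0 _: fires at position(s) 3, 8: onufravur
3. d -> t, g -> k, v -> f, z -> s / _ #: no change
4. f -> v, k -> g, p -> b, s -> z, t -> d / _ Z: no change
surface: onufravur

cell CLASS=so, GRD=ta:
underlying: onif-viv
1. 0 -> i / C _ C #: no change
2. e -> o, i -> u / B C0 _: fires at position(s) 3: onufviv
3. d -> t, g -> k, v -> f, z -> s / _ #: fires at position(s) 7: onufvif
4. f -> v, k -> g, p -> b, s -> z, t -> d / _ Z: fires at position(s) 4: onuvvif
surface: onuvvif


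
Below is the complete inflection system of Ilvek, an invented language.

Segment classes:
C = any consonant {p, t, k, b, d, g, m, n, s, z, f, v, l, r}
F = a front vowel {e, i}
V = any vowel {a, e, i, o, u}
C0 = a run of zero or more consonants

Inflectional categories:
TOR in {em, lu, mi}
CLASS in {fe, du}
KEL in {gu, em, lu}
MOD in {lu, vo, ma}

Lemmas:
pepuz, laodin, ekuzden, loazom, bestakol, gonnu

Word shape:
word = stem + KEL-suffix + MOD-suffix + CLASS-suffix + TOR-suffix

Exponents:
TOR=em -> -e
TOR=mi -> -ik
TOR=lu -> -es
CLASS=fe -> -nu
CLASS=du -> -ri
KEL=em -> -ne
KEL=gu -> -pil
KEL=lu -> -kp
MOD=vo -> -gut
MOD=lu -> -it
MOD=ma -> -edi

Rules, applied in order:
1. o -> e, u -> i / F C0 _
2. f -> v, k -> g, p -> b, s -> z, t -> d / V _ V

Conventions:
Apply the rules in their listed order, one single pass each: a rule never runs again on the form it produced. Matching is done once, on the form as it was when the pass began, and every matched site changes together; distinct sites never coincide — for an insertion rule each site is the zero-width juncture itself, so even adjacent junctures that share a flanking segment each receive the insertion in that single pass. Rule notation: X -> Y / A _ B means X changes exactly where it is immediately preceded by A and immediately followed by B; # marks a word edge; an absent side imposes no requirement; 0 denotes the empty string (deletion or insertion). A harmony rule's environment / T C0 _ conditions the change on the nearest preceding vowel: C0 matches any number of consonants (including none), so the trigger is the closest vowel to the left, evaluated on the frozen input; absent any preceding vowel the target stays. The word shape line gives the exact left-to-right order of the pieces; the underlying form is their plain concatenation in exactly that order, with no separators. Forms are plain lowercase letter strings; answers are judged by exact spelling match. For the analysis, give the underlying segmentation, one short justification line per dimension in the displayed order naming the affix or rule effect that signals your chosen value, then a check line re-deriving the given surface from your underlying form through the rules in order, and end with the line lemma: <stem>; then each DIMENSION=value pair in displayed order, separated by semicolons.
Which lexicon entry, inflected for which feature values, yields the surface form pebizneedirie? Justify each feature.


underlying: pepuz-ne-edi-ri-e
TOR=em - signalled by the affix -e
CLASS=du - signalled by the affix -ri
KEL=em - signalled by the affix -ne
MOD=ma - signalled by the affix -edi
check: pepuzneedirie -> pepizneedirie -> pebizneedirie
lemma: pepuz; TOR=em; CLASS=du; KEL=em; MOD=ma


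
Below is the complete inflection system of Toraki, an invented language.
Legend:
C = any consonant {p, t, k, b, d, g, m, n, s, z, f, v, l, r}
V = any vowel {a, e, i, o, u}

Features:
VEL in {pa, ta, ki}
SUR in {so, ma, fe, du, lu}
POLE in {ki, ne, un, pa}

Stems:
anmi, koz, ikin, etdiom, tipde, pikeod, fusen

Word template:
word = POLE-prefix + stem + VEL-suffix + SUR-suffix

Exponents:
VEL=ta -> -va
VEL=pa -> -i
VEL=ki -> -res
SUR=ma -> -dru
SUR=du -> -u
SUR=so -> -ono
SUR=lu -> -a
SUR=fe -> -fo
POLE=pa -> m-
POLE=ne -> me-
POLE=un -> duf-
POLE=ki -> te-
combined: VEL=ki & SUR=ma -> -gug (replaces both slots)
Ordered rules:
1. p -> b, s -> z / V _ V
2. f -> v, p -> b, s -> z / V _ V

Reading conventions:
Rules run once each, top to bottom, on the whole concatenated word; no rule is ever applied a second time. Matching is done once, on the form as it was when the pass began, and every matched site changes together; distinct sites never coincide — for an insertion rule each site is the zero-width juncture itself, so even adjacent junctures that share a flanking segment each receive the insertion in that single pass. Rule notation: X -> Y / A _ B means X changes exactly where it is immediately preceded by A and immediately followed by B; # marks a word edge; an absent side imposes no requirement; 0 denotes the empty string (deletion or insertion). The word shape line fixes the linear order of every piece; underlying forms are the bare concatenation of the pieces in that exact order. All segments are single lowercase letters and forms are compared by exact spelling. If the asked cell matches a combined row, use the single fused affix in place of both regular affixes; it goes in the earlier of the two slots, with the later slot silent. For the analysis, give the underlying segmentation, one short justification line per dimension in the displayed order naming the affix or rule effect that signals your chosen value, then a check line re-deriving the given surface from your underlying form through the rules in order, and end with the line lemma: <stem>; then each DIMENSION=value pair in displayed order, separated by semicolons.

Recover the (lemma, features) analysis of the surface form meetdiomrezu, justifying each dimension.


underlying: me-etdiom-res-u
VEL=ki - signalled by the affix -res
SUR=du - signalled by the affix -u
POLE=ne - signalled by the affix me-
check: meetdiomresu -> meetdiomrezu -> meetdiomrezu
lemma: etdiom; VEL=ki; SUR=du; POLE=ne


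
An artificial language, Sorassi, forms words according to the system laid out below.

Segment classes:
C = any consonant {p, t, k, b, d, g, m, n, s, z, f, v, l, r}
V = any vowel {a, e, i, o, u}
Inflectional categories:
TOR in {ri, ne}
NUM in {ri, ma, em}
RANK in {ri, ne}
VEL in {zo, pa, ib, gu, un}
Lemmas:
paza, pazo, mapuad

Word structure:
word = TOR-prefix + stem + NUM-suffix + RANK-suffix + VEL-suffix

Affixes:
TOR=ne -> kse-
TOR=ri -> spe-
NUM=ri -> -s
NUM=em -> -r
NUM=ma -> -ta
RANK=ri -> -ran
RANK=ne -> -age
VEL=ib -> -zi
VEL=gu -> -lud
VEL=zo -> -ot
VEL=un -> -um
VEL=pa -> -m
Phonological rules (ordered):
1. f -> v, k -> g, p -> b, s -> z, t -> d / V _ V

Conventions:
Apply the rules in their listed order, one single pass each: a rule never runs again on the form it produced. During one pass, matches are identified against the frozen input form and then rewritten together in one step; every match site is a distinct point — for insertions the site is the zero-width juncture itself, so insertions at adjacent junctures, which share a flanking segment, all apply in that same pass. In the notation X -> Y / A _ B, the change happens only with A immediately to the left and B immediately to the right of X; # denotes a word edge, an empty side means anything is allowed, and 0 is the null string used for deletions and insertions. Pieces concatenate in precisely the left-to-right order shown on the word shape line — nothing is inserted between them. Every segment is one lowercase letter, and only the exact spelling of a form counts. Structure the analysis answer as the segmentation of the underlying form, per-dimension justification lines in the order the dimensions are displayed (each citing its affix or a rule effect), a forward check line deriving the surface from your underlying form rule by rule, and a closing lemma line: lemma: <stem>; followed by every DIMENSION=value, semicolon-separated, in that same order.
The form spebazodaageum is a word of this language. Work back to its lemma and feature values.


underlying: spe-pazo-ta-age-um
TOR=ri - signalled by the affix spe-
NUM=ma - signalled by the affix -ta
RANK=ne - signalled by the affix -age
VEL=un - signalled by the affix -um
check: spepazotaageum -> spebazodaageum
lemma: pazo; TOR=ri; NUM=ma; RANK=ne; VEL=un
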